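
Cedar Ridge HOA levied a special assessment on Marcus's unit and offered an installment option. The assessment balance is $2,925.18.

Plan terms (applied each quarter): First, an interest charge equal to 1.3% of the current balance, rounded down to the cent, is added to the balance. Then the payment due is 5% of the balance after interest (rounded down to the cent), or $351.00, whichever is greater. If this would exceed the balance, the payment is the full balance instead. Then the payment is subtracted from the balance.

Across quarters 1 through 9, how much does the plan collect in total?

Quarter 1: opening $2,925.18; interest $38.02 → $2,963.20; payment $351.00; balance $2,612.20
Quarter 2: opening $2,612.20; interest $33.95 → $2,646.15; payment $351.00; balance $2,295.15
Quarter 3: opening $2,295.15; interest $29.83 → $2,324.98; payment $351.00; balance $1,973.98
Quarter 4: opening $1,973.98; interest $25.66 → $1,999.64; payment $351.00; balance $1,648.64
Quarter 5: opening $1,648.64; interest $21.43 → $1,670.07; payment $351.00; balance $1,319.07
Quarter 6: opening $1,319.07; interest $17.14 → $1,336.21; payment $351.00; balance $985.21
Quarter 7: opening $985.21; interest $12.80 → $998.01; payment $351.00; balance $647.01
Quarter 8: opening $647.01; interest $8.41 → $655.42; payment $351.00; balance $304.42
Quarter 9: opening $304.42; interest $3.95 → $308.37; payment $308.37; balance $0.00
Total paid: $3,116.37

$3,116.37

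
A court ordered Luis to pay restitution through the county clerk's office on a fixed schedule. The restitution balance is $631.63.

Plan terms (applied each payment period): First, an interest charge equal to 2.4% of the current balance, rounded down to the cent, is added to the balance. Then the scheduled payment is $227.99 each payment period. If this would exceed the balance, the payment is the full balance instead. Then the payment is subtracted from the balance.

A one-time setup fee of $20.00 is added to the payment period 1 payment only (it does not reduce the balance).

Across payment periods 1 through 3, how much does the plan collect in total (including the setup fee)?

Payment period 1: opening $631.63; interest $15.15 → $646.78; payment $227.99 (+ $20.00 fee); balance $418.79
Payment period 2: opening $418.79; interest $10.05 → $428.84; payment $227.99; balance $200.85
Payment period 3: opening $200.85; interest $4.82 → $205.67; payment $205.67; balance $0.00
Total paid: $681.65

$681.65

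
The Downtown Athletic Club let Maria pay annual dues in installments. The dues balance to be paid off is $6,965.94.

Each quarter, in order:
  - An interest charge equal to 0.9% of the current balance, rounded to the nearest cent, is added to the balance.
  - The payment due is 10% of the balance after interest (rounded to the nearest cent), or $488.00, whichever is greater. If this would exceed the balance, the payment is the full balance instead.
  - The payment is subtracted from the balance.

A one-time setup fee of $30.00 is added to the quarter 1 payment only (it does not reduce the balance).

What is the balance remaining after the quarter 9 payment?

# | Opening | Interest | Payment | Fee | End bal
1 | $6,965.94 | $62.69 | $702.86 | $30.00 | $6,325.77
2 | $6,325.77 | $56.93 | $638.27 | — | $5,744.43
3 | $5,744.43 | $51.70 | $579.61 | — | $5,216.52
4 | $5,216.52 | $46.95 | $526.35 | — | $4,737.12
5 | $4,737.12 | $42.63 | $488.00 | — | $4,291.75
6 | $4,291.75 | $38.63 | $488.00 | — | $3,842.38
7 | $3,842.38 | $34.58 | $488.00 | — | $3,388.96
8 | $3,388.96 | $30.50 | $488.00 | — | $2,931.46
9 | $2,931.46 | $26.38 | $488.00 | — | $2,469.84

$2,469.84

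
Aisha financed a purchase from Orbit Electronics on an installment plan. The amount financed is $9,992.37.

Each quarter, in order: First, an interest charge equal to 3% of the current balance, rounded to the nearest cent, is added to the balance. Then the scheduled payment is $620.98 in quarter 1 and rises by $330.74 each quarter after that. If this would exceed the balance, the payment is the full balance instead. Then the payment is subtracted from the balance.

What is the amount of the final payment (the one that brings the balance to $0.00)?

Quarter 1: $9,992.37 +$299.77 interest = $10,292.14; pay $620.98 → $9,671.16
Quarter 2: $9,671.16 +$290.13 interest = $9,961.29; pay $951.72 → $9,009.57
Quarter 3: $9,009.57 +$270.29 interest = $9,279.86; pay $1,282.46 → $7,997.40
Quarter 4: $7,997.40 +$239.92 interest = $8,237.32; pay $1,613.20 → $6,624.12
Quarter 5: $6,624.12 +$198.72 interest = $6,822.84; pay $1,943.94 → $4,878.90
Quarter 6: $4,878.90 +$146.37 interest = $5,025.27; pay $2,274.68 → $2,750.59
Quarter 7: $2,750.59 +$82.52 interest = $2,833.11; pay $2,605.42 → $227.69
Quarter 8: $227.69 +$6.83 interest = $234.52; pay $234.52 → $0.00

$234.52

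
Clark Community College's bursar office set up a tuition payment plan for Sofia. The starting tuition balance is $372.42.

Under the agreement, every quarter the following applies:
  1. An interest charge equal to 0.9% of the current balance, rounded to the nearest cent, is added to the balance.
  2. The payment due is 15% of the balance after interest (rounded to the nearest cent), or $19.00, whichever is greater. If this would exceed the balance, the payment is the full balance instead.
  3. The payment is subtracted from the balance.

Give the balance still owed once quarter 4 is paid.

$201.49

Quarter 1: opening $372.42; interest $3.35 → $375.77; payment $56.37; balance $319.40
Quarter 2: opening $319.40; interest $2.87 → $322.27; payment $48.34; balance $273.93
Quarter 3: opening $273.93; interest $2.47 → $276.40; payment $41.46; balance $234.94
Quarter 4: opening $234.94; interest $2.11 → $237.05; payment $35.56; balance $201.49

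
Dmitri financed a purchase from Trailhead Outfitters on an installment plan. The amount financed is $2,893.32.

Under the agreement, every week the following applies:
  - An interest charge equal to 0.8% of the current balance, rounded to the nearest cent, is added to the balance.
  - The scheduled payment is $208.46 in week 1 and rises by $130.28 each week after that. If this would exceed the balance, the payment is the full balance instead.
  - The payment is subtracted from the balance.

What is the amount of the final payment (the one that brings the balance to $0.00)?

$643.66

Week 1: opening $2,893.32; interest $23.15 → $2,916.47; payment $208.46; balance $2,708.01
Week 2: opening $2,708.01; interest $21.66 → $2,729.67; payment $338.74; balance $2,390.93
Week 3: opening $2,390.93; interest $19.13 → $2,410.06; payment $469.02; balance $1,941.04
Week 4: opening $1,941.04; interest $15.53 → $1,956.57; payment $599.30; balance $1,357.27
Week 5: opening $1,357.27; interest $10.86 → $1,368.13; payment $729.58; balance $638.55
Week 6: opening $638.55; interest $5.11 → $643.66; payment $643.66; balance $0.00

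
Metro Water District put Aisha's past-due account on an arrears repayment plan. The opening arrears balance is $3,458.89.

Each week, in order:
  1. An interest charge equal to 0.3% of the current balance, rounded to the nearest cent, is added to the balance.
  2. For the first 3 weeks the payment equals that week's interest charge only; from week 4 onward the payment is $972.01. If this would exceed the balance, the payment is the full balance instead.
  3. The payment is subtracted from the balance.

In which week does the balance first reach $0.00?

7

# | Opening | Interest | Payment | End bal
1 | $3,458.89 | $10.38 | $10.38 | $3,458.89
2 | $3,458.89 | $10.38 | $10.38 | $3,458.89
3 | $3,458.89 | $10.38 | $10.38 | $3,458.89
4 | $3,458.89 | $10.38 | $972.01 | $2,497.26
5 | $2,497.26 | $7.49 | $972.01 | $1,532.74
6 | $1,532.74 | $4.60 | $972.01 | $565.33
7 | $565.33 | $1.70 | $567.03 | $0.00
Balance reaches $0.00 in week 7.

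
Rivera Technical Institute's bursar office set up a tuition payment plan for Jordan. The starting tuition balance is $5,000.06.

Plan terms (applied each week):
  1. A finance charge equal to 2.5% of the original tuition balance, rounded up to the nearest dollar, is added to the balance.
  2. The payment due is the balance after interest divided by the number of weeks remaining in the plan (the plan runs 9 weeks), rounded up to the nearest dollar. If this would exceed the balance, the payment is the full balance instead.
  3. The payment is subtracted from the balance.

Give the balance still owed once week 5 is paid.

$2,595.06

Week 1: opening $5,000.06; interest $126.00 → $5,126.06; payment $570.00; balance $4,556.06
Week 2: opening $4,556.06; interest $126.00 → $4,682.06; payment $586.00; balance $4,096.06
Week 3: opening $4,096.06; interest $126.00 → $4,222.06; payment $604.00; balance $3,618.06
Week 4: opening $3,618.06; interest $126.00 → $3,744.06; payment $625.00; balance $3,119.06
Week 5: opening $3,119.06; interest $126.00 → $3,245.06; payment $650.00; balance $2,595.06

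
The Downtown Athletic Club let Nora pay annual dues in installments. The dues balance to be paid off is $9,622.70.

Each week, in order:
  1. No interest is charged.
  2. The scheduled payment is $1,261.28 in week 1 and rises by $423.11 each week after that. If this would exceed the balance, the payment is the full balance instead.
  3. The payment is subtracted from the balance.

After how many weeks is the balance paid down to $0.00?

Week 1: opening $9,622.70; payment $1,261.28; balance $8,361.42
Week 2: opening $8,361.42; payment $1,684.39; balance $6,677.03
Week 3: opening $6,677.03; payment $2,107.50; balance $4,569.53
Week 4: opening $4,569.53; payment $2,530.61; balance $2,038.92
Week 5: opening $2,038.92; payment $2,038.92; balance $0.00
Balance reaches $0.00 in week 5.

5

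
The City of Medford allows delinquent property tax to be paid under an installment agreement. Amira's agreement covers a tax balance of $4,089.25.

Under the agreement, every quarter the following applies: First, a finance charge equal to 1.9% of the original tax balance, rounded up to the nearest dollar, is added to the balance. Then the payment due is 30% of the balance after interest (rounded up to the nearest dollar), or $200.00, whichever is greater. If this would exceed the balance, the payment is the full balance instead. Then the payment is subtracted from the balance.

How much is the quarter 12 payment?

$92.25

Quarter 1: opening $4,089.25; interest $78.00 → $4,167.25; payment $1,251.00; balance $2,916.25
Quarter 2: opening $2,916.25; interest $78.00 → $2,994.25; payment $899.00; balance $2,095.25
Quarter 3: opening $2,095.25; interest $78.00 → $2,173.25; payment $652.00; balance $1,521.25
Quarter 4: opening $1,521.25; interest $78.00 → $1,599.25; payment $480.00; balance $1,119.25
Quarter 5: opening $1,119.25; interest $78.00 → $1,197.25; payment $360.00; balance $837.25
Quarter 6: opening $837.25; interest $78.00 → $915.25; payment $275.00; balance $640.25
Quarter 7: opening $640.25; interest $78.00 → $718.25; payment $216.00; balance $502.25
Quarter 8: opening $502.25; interest $78.00 → $580.25; payment $200.00; balance $380.25
Quarter 9: opening $380.25; interest $78.00 → $458.25; payment $200.00; balance $258.25
Quarter 10: opening $258.25; interest $78.00 → $336.25; payment $200.00; balance $136.25
Quarter 11: opening $136.25; interest $78.00 → $214.25; payment $200.00; balance $14.25
Quarter 12: opening $14.25; interest $78.00 → $92.25; payment $92.25; balance $0.00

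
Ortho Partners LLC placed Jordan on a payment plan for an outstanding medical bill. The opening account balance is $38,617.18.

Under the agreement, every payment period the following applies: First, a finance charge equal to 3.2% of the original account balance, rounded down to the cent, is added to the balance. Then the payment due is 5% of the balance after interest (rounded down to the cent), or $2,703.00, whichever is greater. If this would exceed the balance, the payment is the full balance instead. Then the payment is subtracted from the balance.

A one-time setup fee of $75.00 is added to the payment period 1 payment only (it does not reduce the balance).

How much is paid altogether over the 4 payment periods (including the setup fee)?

Payment period 1: opening $38,617.18; interest $1,235.74 → $39,852.92; payment $2,703.00 (+ $75.00 fee); balance $37,149.92
Payment period 2: opening $37,149.92; interest $1,235.74 → $38,385.66; payment $2,703.00; balance $35,682.66
Payment period 3: opening $35,682.66; interest $1,235.74 → $36,918.40; payment $2,703.00; balance $34,215.40
Payment period 4: opening $34,215.40; interest $1,235.74 → $35,451.14; payment $2,703.00; balance $32,748.14
Total paid: $10,887.00

$10,887.00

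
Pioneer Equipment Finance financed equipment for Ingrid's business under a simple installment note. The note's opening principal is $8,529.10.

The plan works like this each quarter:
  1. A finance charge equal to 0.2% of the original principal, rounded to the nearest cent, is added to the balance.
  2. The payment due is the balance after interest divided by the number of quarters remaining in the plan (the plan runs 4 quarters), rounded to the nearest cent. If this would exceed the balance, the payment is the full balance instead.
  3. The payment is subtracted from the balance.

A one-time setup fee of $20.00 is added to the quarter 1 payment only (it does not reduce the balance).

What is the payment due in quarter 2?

Quarter 1: $8,529.10 +$17.06 interest = $8,546.16; pay $2,136.54 (+ $20.00 fee) → $6,409.62
Quarter 2: $6,409.62 +$17.06 interest = $6,426.68; pay $2,142.23 → $4,284.45

$2,142.23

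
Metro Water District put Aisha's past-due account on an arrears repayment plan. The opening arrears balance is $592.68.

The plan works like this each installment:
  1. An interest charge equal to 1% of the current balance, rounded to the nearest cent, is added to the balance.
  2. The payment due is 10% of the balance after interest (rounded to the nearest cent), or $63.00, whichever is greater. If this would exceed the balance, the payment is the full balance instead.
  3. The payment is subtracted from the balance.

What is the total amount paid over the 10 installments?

$625.59

Installment 1: $592.68 +$5.93 interest = $598.61; pay $63.00 → $535.61
Installment 2: $535.61 +$5.36 interest = $540.97; pay $63.00 → $477.97
Installment 3: $477.97 +$4.78 interest = $482.75; pay $63.00 → $419.75
Installment 4: $419.75 +$4.20 interest = $423.95; pay $63.00 → $360.95
Installment 5: $360.95 +$3.61 interest = $364.56; pay $63.00 → $301.56
Installment 6: $301.56 +$3.02 interest = $304.58; pay $63.00 → $241.58
Installment 7: $241.58 +$2.42 interest = $244.00; pay $63.00 → $181.00
Installment 8: $181.00 +$1.81 interest = $182.81; pay $63.00 → $119.81
Installment 9: $119.81 +$1.20 interest = $121.01; pay $63.00 → $58.01
Installment 10: $58.01 +$0.58 interest = $58.59; pay $58.59 → $0.00
Total paid: $625.59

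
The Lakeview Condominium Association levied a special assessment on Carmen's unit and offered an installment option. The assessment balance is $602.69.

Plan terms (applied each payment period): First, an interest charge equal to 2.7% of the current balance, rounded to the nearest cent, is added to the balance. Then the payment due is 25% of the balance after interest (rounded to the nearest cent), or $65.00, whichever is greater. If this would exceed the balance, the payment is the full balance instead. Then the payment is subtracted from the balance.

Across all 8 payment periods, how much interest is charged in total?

Payment period 1: $602.69 +$16.27 interest = $618.96; pay $154.74 → $464.22
Payment period 2: $464.22 +$12.53 interest = $476.75; pay $119.19 → $357.56
Payment period 3: $357.56 +$9.65 interest = $367.21; pay $91.80 → $275.41
Payment period 4: $275.41 +$7.44 interest = $282.85; pay $70.71 → $212.14
Payment period 5: $212.14 +$5.73 interest = $217.87; pay $65.00 → $152.87
Payment period 6: $152.87 +$4.13 interest = $157.00; pay $65.00 → $92.00
Payment period 7: $92.00 +$2.48 interest = $94.48; pay $65.00 → $29.48
Payment period 8: $29.48 +$0.80 interest = $30.28; pay $30.28 → $0.00
Total interest: $16.27 + $12.53 + $9.65 + $7.44 + $5.73 + $4.13 + $2.48 + $0.80 = $59.03

$59.03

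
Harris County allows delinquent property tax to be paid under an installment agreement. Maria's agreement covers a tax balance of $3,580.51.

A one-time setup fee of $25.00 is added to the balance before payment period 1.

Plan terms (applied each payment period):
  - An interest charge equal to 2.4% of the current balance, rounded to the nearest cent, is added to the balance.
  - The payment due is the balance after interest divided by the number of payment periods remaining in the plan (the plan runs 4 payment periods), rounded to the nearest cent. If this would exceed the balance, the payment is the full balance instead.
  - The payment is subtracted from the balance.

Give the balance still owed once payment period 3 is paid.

$967.85

Payment period 1: opening $3,605.51; interest $86.53 → $3,692.04; payment $923.01; balance $2,769.03
Payment period 2: opening $2,769.03; interest $66.46 → $2,835.49; payment $945.16; balance $1,890.33
Payment period 3: opening $1,890.33; interest $45.37 → $1,935.70; payment $967.85; balance $967.85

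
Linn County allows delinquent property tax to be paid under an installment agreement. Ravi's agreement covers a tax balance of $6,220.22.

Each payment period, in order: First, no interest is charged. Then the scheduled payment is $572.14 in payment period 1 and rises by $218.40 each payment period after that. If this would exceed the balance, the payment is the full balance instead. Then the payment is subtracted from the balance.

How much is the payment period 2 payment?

$790.54

# | Opening | Payment | End bal
1 | $6,220.22 | $572.14 | $5,648.08
2 | $5,648.08 | $790.54 | $4,857.54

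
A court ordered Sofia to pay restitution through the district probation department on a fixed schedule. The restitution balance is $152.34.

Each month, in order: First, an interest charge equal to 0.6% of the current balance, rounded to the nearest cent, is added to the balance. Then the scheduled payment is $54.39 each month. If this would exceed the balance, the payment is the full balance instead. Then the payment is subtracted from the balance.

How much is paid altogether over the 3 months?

Month 1: $152.34 +$0.91 interest = $153.25; pay $54.39 → $98.86
Month 2: $98.86 +$0.59 interest = $99.45; pay $54.39 → $45.06
Month 3: $45.06 +$0.27 interest = $45.33; pay $45.33 → $0.00
Total paid: $154.11

$154.11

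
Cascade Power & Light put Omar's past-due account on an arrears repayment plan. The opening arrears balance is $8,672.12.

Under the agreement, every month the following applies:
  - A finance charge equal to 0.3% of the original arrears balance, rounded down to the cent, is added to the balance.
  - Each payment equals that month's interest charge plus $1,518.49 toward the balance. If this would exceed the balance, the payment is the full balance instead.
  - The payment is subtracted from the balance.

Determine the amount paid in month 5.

$1,544.50

# | Opening | Interest | Payment | End bal
1 | $8,672.12 | $26.01 | $1,544.50 | $7,153.63
2 | $7,153.63 | $26.01 | $1,544.50 | $5,635.14
3 | $5,635.14 | $26.01 | $1,544.50 | $4,116.65
4 | $4,116.65 | $26.01 | $1,544.50 | $2,598.16
5 | $2,598.16 | $26.01 | $1,544.50 | $1,079.67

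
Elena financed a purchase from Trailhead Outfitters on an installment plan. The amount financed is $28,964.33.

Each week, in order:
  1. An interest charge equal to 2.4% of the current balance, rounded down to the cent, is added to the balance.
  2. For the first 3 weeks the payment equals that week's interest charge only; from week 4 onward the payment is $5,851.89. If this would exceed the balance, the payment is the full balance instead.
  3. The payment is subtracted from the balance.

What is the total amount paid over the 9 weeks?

Week 1: opening $28,964.33; interest $695.14 → $29,659.47; payment $695.14; balance $28,964.33
Week 2: opening $28,964.33; interest $695.14 → $29,659.47; payment $695.14; balance $28,964.33
Week 3: opening $28,964.33; interest $695.14 → $29,659.47; payment $695.14; balance $28,964.33
Week 4: opening $28,964.33; interest $695.14 → $29,659.47; payment $5,851.89; balance $23,807.58
Week 5: opening $23,807.58; interest $571.38 → $24,378.96; payment $5,851.89; balance $18,527.07
Week 6: opening $18,527.07; interest $444.64 → $18,971.71; payment $5,851.89; balance $13,119.82
Week 7: opening $13,119.82; interest $314.87 → $13,434.69; payment $5,851.89; balance $7,582.80
Week 8: opening $7,582.80; interest $181.98 → $7,764.78; payment $5,851.89; balance $1,912.89
Week 9: opening $1,912.89; interest $45.90 → $1,958.79; payment $1,958.79; balance $0.00
Total paid: $33,303.66

$33,303.66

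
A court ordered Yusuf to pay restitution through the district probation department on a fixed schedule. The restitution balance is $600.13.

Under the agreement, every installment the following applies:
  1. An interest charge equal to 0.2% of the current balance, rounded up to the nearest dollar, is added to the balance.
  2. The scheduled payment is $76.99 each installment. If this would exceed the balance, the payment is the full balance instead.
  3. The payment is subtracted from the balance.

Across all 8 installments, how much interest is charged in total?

$10.00

Installment 1: $600.13 +$2.00 interest = $602.13; pay $76.99 → $525.14
Installment 2: $525.14 +$2.00 interest = $527.14; pay $76.99 → $450.15
Installment 3: $450.15 +$1.00 interest = $451.15; pay $76.99 → $374.16
Installment 4: $374.16 +$1.00 interest = $375.16; pay $76.99 → $298.17
Installment 5: $298.17 +$1.00 interest = $299.17; pay $76.99 → $222.18
Installment 6: $222.18 +$1.00 interest = $223.18; pay $76.99 → $146.19
Installment 7: $146.19 +$1.00 interest = $147.19; pay $76.99 → $70.20
Installment 8: $70.20 +$1.00 interest = $71.20; pay $71.20 → $0.00
Total interest: $2.00 + $2.00 + $1.00 + $1.00 + $1.00 + $1.00 + $1.00 + $1.00 = $10.00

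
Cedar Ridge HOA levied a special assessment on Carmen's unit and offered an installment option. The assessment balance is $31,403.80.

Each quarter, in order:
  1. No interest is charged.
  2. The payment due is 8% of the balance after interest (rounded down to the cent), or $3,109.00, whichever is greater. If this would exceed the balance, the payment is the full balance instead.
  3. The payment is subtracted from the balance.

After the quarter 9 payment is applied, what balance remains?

$3,422.80

# | Opening | Payment | End bal
1 | $31,403.80 | $3,109.00 | $28,294.80
2 | $28,294.80 | $3,109.00 | $25,185.80
3 | $25,185.80 | $3,109.00 | $22,076.80
4 | $22,076.80 | $3,109.00 | $18,967.80
5 | $18,967.80 | $3,109.00 | $15,858.80
6 | $15,858.80 | $3,109.00 | $12,749.80
7 | $12,749.80 | $3,109.00 | $9,640.80
8 | $9,640.80 | $3,109.00 | $6,531.80
9 | $6,531.80 | $3,109.00 | $3,422.80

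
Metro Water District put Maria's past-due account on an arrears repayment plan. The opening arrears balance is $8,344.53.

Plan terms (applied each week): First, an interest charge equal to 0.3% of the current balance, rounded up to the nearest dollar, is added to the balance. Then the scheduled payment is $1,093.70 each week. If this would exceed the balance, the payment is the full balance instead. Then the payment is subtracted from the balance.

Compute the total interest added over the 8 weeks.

$114.00

# | Opening | Interest | Payment | End bal
1 | $8,344.53 | $26.00 | $1,093.70 | $7,276.83
2 | $7,276.83 | $22.00 | $1,093.70 | $6,205.13
3 | $6,205.13 | $19.00 | $1,093.70 | $5,130.43
4 | $5,130.43 | $16.00 | $1,093.70 | $4,052.73
5 | $4,052.73 | $13.00 | $1,093.70 | $2,972.03
6 | $2,972.03 | $9.00 | $1,093.70 | $1,887.33
7 | $1,887.33 | $6.00 | $1,093.70 | $799.63
8 | $799.63 | $3.00 | $802.63 | $0.00
Total interest: $26.00 + $22.00 + $19.00 + $16.00 + $13.00 + $9.00 + $6.00 + $3.00 = $114.00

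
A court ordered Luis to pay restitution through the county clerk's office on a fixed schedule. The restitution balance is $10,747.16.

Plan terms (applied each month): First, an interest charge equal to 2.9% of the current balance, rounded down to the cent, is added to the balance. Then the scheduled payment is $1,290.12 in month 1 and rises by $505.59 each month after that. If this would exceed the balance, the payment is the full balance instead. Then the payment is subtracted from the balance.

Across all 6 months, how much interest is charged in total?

Month 1: $10,747.16 +$311.66 interest = $11,058.82; pay $1,290.12 → $9,768.70
Month 2: $9,768.70 +$283.29 interest = $10,051.99; pay $1,795.71 → $8,256.28
Month 3: $8,256.28 +$239.43 interest = $8,495.71; pay $2,301.30 → $6,194.41
Month 4: $6,194.41 +$179.63 interest = $6,374.04; pay $2,806.89 → $3,567.15
Month 5: $3,567.15 +$103.44 interest = $3,670.59; pay $3,312.48 → $358.11
Month 6: $358.11 +$10.38 interest = $368.49; pay $368.49 → $0.00
Total interest: $311.66 + $283.29 + $239.43 + $179.63 + $103.44 + $10.38 = $1,127.83

$1,127.83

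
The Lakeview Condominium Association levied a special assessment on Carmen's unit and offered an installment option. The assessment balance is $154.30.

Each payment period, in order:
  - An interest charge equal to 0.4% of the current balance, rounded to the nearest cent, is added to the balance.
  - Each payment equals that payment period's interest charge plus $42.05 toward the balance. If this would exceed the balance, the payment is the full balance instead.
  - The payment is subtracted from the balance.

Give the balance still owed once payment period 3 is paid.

# | Opening | Interest | Payment | End bal
1 | $154.30 | $0.62 | $42.67 | $112.25
2 | $112.25 | $0.45 | $42.50 | $70.20
3 | $70.20 | $0.28 | $42.33 | $28.15

$28.15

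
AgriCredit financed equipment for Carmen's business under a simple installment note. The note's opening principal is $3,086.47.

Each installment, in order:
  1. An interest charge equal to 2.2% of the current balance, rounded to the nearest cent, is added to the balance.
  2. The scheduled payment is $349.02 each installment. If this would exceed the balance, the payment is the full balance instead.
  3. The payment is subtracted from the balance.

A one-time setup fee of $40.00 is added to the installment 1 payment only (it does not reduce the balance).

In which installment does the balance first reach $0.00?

Installment 1: $3,086.47 +$67.90 interest = $3,154.37; pay $349.02 (+ $40.00 fee) → $2,805.35
Installment 2: $2,805.35 +$61.72 interest = $2,867.07; pay $349.02 → $2,518.05
Installment 3: $2,518.05 +$55.40 interest = $2,573.45; pay $349.02 → $2,224.43
Installment 4: $2,224.43 +$48.94 interest = $2,273.37; pay $349.02 → $1,924.35
Installment 5: $1,924.35 +$42.34 interest = $1,966.69; pay $349.02 → $1,617.67
Installment 6: $1,617.67 +$35.59 interest = $1,653.26; pay $349.02 → $1,304.24
Installment 7: $1,304.24 +$28.69 interest = $1,332.93; pay $349.02 → $983.91
Installment 8: $983.91 +$21.65 interest = $1,005.56; pay $349.02 → $656.54
Installment 9: $656.54 +$14.44 interest = $670.98; pay $349.02 → $321.96
Installment 10: $321.96 +$7.08 interest = $329.04; pay $329.04 → $0.00
Balance reaches $0.00 in installment 10.

10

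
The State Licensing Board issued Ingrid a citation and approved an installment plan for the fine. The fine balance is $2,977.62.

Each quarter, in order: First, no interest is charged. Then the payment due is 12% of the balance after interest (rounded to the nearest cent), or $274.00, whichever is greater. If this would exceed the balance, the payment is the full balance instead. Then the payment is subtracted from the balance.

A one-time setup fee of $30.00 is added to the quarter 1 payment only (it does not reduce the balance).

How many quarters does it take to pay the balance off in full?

11

# | Opening | Payment | Fee | End bal
1 | $2,977.62 | $357.31 | $30.00 | $2,620.31
2 | $2,620.31 | $314.44 | — | $2,305.87
3 | $2,305.87 | $276.70 | — | $2,029.17
4 | $2,029.17 | $274.00 | — | $1,755.17
5 | $1,755.17 | $274.00 | — | $1,481.17
6 | $1,481.17 | $274.00 | — | $1,207.17
7 | $1,207.17 | $274.00 | — | $933.17
8 | $933.17 | $274.00 | — | $659.17
9 | $659.17 | $274.00 | — | $385.17
10 | $385.17 | $274.00 | — | $111.17
11 | $111.17 | $111.17 | — | $0.00
Balance reaches $0.00 in quarter 11.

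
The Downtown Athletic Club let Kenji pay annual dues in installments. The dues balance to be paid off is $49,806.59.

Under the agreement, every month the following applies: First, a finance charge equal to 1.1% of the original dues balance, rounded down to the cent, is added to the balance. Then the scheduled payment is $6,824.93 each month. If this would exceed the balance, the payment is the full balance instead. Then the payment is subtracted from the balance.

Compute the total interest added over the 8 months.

$4,382.96

Month 1: $49,806.59 +$547.87 interest = $50,354.46; pay $6,824.93 → $43,529.53
Month 2: $43,529.53 +$547.87 interest = $44,077.40; pay $6,824.93 → $37,252.47
Month 3: $37,252.47 +$547.87 interest = $37,800.34; pay $6,824.93 → $30,975.41
Month 4: $30,975.41 +$547.87 interest = $31,523.28; pay $6,824.93 → $24,698.35
Month 5: $24,698.35 +$547.87 interest = $25,246.22; pay $6,824.93 → $18,421.29
Month 6: $18,421.29 +$547.87 interest = $18,969.16; pay $6,824.93 → $12,144.23
Month 7: $12,144.23 +$547.87 interest = $12,692.10; pay $6,824.93 → $5,867.17
Month 8: $5,867.17 +$547.87 interest = $6,415.04; pay $6,415.04 → $0.00
Total interest: $547.87 + $547.87 + $547.87 + $547.87 + $547.87 + $547.87 + $547.87 + $547.87 = $4,382.96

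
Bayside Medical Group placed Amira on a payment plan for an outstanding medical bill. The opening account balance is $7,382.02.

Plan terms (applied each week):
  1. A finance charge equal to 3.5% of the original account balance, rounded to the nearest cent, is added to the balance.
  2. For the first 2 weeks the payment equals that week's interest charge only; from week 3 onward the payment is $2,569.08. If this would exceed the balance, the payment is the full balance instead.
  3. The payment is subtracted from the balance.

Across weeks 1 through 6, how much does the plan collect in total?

Week 1: opening $7,382.02; interest $258.37 → $7,640.39; payment $258.37; balance $7,382.02
Week 2: opening $7,382.02; interest $258.37 → $7,640.39; payment $258.37; balance $7,382.02
Week 3: opening $7,382.02; interest $258.37 → $7,640.39; payment $2,569.08; balance $5,071.31
Week 4: opening $5,071.31; interest $258.37 → $5,329.68; payment $2,569.08; balance $2,760.60
Week 5: opening $2,760.60; interest $258.37 → $3,018.97; payment $2,569.08; balance $449.89
Week 6: opening $449.89; interest $258.37 → $708.26; payment $708.26; balance $0.00
Total paid: $8,932.24

$8,932.24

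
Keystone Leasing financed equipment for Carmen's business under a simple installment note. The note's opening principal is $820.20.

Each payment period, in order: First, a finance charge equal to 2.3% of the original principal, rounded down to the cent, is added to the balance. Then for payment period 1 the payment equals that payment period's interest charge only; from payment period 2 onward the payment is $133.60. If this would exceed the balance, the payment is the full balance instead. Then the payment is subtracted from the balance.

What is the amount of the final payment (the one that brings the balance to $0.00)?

$35.88

# | Opening | Interest | Payment | End bal
1 | $820.20 | $18.86 | $18.86 | $820.20
2 | $820.20 | $18.86 | $133.60 | $705.46
3 | $705.46 | $18.86 | $133.60 | $590.72
4 | $590.72 | $18.86 | $133.60 | $475.98
5 | $475.98 | $18.86 | $133.60 | $361.24
6 | $361.24 | $18.86 | $133.60 | $246.50
7 | $246.50 | $18.86 | $133.60 | $131.76
8 | $131.76 | $18.86 | $133.60 | $17.02
9 | $17.02 | $18.86 | $35.88 | $0.00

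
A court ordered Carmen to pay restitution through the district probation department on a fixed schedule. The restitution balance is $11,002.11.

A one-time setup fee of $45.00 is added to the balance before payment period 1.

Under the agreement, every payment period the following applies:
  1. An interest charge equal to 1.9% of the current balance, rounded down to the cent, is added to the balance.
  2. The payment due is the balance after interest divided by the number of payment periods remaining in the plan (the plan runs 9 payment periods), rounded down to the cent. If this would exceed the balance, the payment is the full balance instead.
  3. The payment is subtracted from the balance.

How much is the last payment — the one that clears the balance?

$1,454.03

Payment period 1: $11,047.11 +$209.89 interest = $11,257.00; pay $1,250.77 → $10,006.23
Payment period 2: $10,006.23 +$190.11 interest = $10,196.34; pay $1,274.54 → $8,921.80
Payment period 3: $8,921.80 +$169.51 interest = $9,091.31; pay $1,298.75 → $7,792.56
Payment period 4: $7,792.56 +$148.05 interest = $7,940.61; pay $1,323.43 → $6,617.18
Payment period 5: $6,617.18 +$125.72 interest = $6,742.90; pay $1,348.58 → $5,394.32
Payment period 6: $5,394.32 +$102.49 interest = $5,496.81; pay $1,374.20 → $4,122.61
Payment period 7: $4,122.61 +$78.32 interest = $4,200.93; pay $1,400.31 → $2,800.62
Payment period 8: $2,800.62 +$53.21 interest = $2,853.83; pay $1,426.91 → $1,426.92
Payment period 9: $1,426.92 +$27.11 interest = $1,454.03; pay $1,454.03 → $0.00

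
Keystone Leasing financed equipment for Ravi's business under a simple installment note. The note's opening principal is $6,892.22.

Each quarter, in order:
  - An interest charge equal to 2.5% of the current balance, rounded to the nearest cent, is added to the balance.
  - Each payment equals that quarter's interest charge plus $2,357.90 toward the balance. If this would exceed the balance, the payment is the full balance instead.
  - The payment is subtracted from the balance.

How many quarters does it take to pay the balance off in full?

3

Quarter 1: $6,892.22 +$172.31 interest = $7,064.53; pay $2,530.21 → $4,534.32
Quarter 2: $4,534.32 +$113.36 interest = $4,647.68; pay $2,471.26 → $2,176.42
Quarter 3: $2,176.42 +$54.41 interest = $2,230.83; pay $2,230.83 → $0.00
Balance reaches $0.00 in quarter 3.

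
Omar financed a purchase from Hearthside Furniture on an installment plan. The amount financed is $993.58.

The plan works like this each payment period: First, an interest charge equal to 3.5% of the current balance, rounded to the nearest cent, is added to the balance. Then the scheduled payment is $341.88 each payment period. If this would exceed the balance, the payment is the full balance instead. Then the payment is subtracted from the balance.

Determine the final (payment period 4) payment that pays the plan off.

$41.04

Payment period 1: opening $993.58; interest $34.78 → $1,028.36; payment $341.88; balance $686.48
Payment period 2: opening $686.48; interest $24.03 → $710.51; payment $341.88; balance $368.63
Payment period 3: opening $368.63; interest $12.90 → $381.53; payment $341.88; balance $39.65
Payment period 4: opening $39.65; interest $1.39 → $41.04; payment $41.04; balance $0.00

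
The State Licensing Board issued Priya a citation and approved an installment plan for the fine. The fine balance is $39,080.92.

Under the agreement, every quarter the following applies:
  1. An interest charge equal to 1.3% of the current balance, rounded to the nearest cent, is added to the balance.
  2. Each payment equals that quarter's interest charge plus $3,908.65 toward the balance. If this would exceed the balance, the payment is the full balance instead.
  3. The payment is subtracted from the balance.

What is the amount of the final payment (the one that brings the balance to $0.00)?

# | Opening | Interest | Payment | End bal
1 | $39,080.92 | $508.05 | $4,416.70 | $35,172.27
2 | $35,172.27 | $457.24 | $4,365.89 | $31,263.62
3 | $31,263.62 | $406.43 | $4,315.08 | $27,354.97
4 | $27,354.97 | $355.61 | $4,264.26 | $23,446.32
5 | $23,446.32 | $304.80 | $4,213.45 | $19,537.67
6 | $19,537.67 | $253.99 | $4,162.64 | $15,629.02
7 | $15,629.02 | $203.18 | $4,111.83 | $11,720.37
8 | $11,720.37 | $152.36 | $4,061.01 | $7,811.72
9 | $7,811.72 | $101.55 | $4,010.20 | $3,903.07
10 | $3,903.07 | $50.74 | $3,953.81 | $0.00

$3,953.81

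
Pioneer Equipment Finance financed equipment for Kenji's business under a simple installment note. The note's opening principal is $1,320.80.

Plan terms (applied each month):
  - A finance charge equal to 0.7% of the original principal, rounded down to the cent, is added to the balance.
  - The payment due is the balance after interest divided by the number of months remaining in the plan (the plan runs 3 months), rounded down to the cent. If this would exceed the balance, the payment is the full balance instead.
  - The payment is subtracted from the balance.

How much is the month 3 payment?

$457.21

# | Opening | Interest | Payment | End bal
1 | $1,320.80 | $9.24 | $443.34 | $886.70
2 | $886.70 | $9.24 | $447.97 | $447.97
3 | $447.97 | $9.24 | $457.21 | $0.00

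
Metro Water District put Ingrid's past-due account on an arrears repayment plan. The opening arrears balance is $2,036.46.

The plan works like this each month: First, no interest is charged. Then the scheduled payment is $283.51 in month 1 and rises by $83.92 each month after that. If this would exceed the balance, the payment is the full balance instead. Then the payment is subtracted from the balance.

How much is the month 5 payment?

Month 1: opening $2,036.46; payment $283.51; balance $1,752.95
Month 2: opening $1,752.95; payment $367.43; balance $1,385.52
Month 3: opening $1,385.52; payment $451.35; balance $934.17
Month 4: opening $934.17; payment $535.27; balance $398.90
Month 5: opening $398.90; payment $398.90; balance $0.00

$398.90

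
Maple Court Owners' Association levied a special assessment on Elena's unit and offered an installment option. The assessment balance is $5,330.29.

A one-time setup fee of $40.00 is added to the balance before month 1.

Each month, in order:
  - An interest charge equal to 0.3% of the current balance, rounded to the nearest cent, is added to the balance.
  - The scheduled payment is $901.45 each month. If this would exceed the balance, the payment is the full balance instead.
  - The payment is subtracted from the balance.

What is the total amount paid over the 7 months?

$5,427.00

Month 1: opening $5,370.29; interest $16.11 → $5,386.40; payment $901.45; balance $4,484.95
Month 2: opening $4,484.95; interest $13.45 → $4,498.40; payment $901.45; balance $3,596.95
Month 3: opening $3,596.95; interest $10.79 → $3,607.74; payment $901.45; balance $2,706.29
Month 4: opening $2,706.29; interest $8.12 → $2,714.41; payment $901.45; balance $1,812.96
Month 5: opening $1,812.96; interest $5.44 → $1,818.40; payment $901.45; balance $916.95
Month 6: opening $916.95; interest $2.75 → $919.70; payment $901.45; balance $18.25
Month 7: opening $18.25; interest $0.05 → $18.30; payment $18.30; balance $0.00
Total paid: $5,427.00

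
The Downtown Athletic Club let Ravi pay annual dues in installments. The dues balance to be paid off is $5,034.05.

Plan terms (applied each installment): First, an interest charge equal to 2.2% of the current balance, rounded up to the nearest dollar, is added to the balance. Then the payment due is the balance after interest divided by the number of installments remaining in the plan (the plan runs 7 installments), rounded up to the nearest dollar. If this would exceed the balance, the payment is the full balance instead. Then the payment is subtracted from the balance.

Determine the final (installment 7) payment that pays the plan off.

$836.05

Installment 1: $5,034.05 +$111.00 interest = $5,145.05; pay $736.00 → $4,409.05
Installment 2: $4,409.05 +$97.00 interest = $4,506.05; pay $752.00 → $3,754.05
Installment 3: $3,754.05 +$83.00 interest = $3,837.05; pay $768.00 → $3,069.05
Installment 4: $3,069.05 +$68.00 interest = $3,137.05; pay $785.00 → $2,352.05
Installment 5: $2,352.05 +$52.00 interest = $2,404.05; pay $802.00 → $1,602.05
Installment 6: $1,602.05 +$36.00 interest = $1,638.05; pay $820.00 → $818.05
Installment 7: $818.05 +$18.00 interest = $836.05; pay $836.05 → $0.00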